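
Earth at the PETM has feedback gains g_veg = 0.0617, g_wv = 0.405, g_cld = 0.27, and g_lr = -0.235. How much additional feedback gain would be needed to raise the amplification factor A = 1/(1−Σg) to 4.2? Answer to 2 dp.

Current total gain = 0.5017.
Target gain for A = 4.2: g* = 1 − 1/4.2 = 0.7619.
Additional gain needed = 0.7619 − 0.5017 = 0.26.

0.26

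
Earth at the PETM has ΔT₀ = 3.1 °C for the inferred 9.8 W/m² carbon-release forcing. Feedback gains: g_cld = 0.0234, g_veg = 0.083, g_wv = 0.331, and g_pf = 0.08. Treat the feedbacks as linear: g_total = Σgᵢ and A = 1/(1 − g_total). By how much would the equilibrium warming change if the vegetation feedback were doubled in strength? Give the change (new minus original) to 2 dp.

1.33 °C

Original: g = 0.5174, ΔT = 3.1/(1−0.5174) = 6.4235 °C.
With doubled vegetation: g' = 0.6004, ΔT' = 3.1/(1−0.6004) = 7.7578 °C.
Change = 7.7578 − 6.4235 = 1.33 °C.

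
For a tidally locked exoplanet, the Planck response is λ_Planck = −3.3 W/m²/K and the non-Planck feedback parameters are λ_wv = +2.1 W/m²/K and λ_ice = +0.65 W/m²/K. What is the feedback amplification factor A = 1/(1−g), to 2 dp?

6.00

Convert to gains: g_wv = 2.1/3.3 = 0.6364; g_ice = 0.65/3.3 = 0.197.
Total gain g = 0.8334.
A = 1/(1 − 0.8334) = 6.00.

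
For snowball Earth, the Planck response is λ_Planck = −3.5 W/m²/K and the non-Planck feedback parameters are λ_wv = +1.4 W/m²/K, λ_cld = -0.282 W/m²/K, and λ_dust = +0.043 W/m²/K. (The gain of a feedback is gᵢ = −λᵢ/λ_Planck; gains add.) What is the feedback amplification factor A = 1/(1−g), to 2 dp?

Convert to gains: g_wv = 1.4/3.5 = 0.4; g_cld = -0.282/3.5 = -0.08057; g_dust = 0.043/3.5 = 0.01229.
Total gain g = 0.33172.
A = 1/(1 − 0.33172) = 1.50.

1.50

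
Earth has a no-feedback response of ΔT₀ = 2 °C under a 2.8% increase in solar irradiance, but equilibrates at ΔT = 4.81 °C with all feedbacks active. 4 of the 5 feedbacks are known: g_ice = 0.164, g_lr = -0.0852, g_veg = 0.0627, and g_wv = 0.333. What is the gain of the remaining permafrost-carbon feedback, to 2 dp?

Amplification A = ΔT/ΔT₀ = 4.81/2 = 2.405.
Total gain g = 1 − 1/A = 1 − 1/2.405 = 0.5842.
Known gains sum to 0.164 − 0.0852 + 0.0627 + 0.333 = 0.4745.
g_pf = 0.5842 − 0.4745 = 0.11.

0.11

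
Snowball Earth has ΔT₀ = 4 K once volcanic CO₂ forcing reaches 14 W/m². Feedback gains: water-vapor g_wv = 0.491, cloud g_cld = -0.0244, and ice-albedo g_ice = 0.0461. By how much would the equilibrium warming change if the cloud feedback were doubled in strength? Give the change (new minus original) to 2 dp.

Original: g = 0.5127, ΔT = 4/(1−0.5127) = 8.2085 K.
With doubled cloud: g' = 0.4883, ΔT' = 4/(1−0.4883) = 7.8171 K.
Change = 7.8171 − 8.2085 = -0.39 K.

-0.39 K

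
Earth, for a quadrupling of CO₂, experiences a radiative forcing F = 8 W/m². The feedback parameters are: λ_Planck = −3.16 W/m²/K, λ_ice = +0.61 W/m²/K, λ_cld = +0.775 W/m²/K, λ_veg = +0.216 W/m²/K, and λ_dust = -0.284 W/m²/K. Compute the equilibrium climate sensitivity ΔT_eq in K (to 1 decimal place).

Net feedback parameter λ = (−3.16) + (+0.61) + (+0.775) + (+0.216) + (-0.284) = -1.843 W/m²/K.
ΔT = −F/λ = −8/(-1.843) = 4.3 K.

4.3 K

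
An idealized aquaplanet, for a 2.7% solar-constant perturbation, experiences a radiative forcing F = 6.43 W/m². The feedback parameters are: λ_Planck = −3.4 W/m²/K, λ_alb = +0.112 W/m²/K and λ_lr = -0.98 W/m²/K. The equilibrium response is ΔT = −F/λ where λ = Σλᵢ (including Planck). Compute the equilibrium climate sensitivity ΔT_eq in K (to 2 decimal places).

Net feedback parameter λ = (−3.4) + (+0.112) + (-0.98) = -4.268 W/m²/K.
ΔT = −F/λ = −6.43/(-4.268) = 1.51 K.

1.51 K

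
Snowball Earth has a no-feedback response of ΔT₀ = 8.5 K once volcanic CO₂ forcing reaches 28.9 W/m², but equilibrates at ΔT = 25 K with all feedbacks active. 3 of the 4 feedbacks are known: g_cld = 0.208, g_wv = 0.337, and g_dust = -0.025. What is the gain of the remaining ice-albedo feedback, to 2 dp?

Amplification A = ΔT/ΔT₀ = 25/8.5 = 2.941.
Total gain g = 1 − 1/A = 1 − 1/2.941 = 0.66.
Known gains sum to 0.208 + 0.337 − 0.025 = 0.52.
g_ice = 0.66 − 0.52 = 0.14.

0.14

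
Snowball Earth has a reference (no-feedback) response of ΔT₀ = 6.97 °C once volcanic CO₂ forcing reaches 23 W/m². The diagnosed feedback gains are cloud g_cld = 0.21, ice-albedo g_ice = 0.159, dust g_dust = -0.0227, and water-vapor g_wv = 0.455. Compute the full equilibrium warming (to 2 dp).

Total gain g = 0.21 + 0.159 − 0.0227 + 0.455 = 0.8013.
Amplification A = 1/(1 − 0.8013) = 5.033.
ΔT = 6.97 × 5.033 = 35.08 °C.

35.08 °C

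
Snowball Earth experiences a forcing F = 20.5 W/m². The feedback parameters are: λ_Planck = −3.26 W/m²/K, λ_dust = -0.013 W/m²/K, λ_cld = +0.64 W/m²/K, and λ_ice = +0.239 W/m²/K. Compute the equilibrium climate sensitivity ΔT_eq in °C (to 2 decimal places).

8.56 °C

Net feedback parameter λ = (−3.26) + (-0.013) + (+0.64) + (+0.239) = -2.394 W/m²/K.
ΔT = −F/λ = −20.5/(-2.394) = 8.56 °C.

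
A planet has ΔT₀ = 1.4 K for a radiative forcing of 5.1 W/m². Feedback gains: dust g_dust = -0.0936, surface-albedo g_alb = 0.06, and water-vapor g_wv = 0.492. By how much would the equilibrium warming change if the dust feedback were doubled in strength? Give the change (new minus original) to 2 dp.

Original: g = 0.4584, ΔT = 1.4/(1−0.4584) = 2.5849 K.
With doubled dust: g' = 0.3648, ΔT' = 1.4/(1−0.3648) = 2.2040 K.
Change = 2.2040 − 2.5849 = -0.38 K.

-0.38 K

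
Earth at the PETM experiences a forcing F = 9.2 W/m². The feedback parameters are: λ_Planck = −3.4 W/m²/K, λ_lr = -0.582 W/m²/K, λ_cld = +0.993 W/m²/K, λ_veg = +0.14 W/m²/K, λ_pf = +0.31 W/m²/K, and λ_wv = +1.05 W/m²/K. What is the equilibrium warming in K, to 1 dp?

Net feedback parameter λ = (−3.4) + (-0.582) + (+0.993) + (+0.14) + (+0.31) + (+1.05) = -1.489 W/m²/K.
ΔT = −F/λ = −9.2/(-1.489) = 6.2 K.

6.2 K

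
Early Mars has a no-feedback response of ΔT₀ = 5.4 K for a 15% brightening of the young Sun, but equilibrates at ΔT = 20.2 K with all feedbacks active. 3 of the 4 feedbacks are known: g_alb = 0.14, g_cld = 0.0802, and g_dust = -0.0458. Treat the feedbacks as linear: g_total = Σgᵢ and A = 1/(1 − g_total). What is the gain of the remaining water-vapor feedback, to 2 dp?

Amplification A = ΔT/ΔT₀ = 20.2/5.4 = 3.741.
Total gain g = 1 − 1/A = 1 − 1/3.741 = 0.7327.
Known gains sum to 0.14 + 0.0802 − 0.0458 = 0.1744.
g_wv = 0.7327 − 0.1744 = 0.56.

0.56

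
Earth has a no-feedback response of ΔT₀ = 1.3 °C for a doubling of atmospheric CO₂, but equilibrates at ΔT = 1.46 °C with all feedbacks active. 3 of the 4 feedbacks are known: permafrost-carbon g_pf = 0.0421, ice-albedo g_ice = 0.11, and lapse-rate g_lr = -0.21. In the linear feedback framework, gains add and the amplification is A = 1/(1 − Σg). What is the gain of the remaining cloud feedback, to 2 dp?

0.17

Amplification A = ΔT/ΔT₀ = 1.46/1.3 = 1.123.
Total gain g = 1 − 1/A = 1 − 1/1.123 = 0.1095.
Known gains sum to 0.0421 + 0.11 − 0.21 = -0.0579.
g_cld = 0.1095 + 0.0579 = 0.17.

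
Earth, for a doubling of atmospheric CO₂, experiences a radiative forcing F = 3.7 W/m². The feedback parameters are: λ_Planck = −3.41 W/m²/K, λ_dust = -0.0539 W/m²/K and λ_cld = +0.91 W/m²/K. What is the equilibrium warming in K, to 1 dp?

1.4 K

Net feedback parameter λ = (−3.41) + (-0.0539) + (+0.91) = -2.5539 W/m²/K.
ΔT = −F/λ = −3.7/(-2.5539) = 1.4 K.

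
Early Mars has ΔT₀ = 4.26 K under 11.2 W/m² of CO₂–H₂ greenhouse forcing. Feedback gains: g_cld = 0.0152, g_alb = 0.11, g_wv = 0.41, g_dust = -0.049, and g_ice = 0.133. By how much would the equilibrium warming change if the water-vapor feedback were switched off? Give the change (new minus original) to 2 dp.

Original: g = 0.6192, ΔT = 4.26/(1−0.6192) = 11.1870 K.
Without water-vapor: g' = 0.2092, ΔT' = 4.26/(1−0.2092) = 5.3869 K.
Change = 5.3869 − 11.1870 = -5.80 K.

-5.80 K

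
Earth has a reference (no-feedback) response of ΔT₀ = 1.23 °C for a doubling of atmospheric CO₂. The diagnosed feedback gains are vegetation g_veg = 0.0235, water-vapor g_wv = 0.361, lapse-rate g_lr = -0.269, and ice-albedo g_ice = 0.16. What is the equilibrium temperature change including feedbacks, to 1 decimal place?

Total gain g = 0.0235 + 0.361 − 0.269 + 0.16 = 0.2755.
Amplification A = 1/(1 − 0.2755) = 1.38.
ΔT = 1.23 × 1.38 = 1.7 °C.

1.7 °C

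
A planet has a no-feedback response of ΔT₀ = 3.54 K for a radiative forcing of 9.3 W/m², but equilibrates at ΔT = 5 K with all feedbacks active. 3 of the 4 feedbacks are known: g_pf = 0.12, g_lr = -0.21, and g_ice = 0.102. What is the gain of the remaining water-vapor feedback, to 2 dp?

0.28

Amplification A = ΔT/ΔT₀ = 5/3.54 = 1.412.
Total gain g = 1 − 1/A = 1 − 1/1.412 = 0.2918.
Known gains sum to 0.12 − 0.21 + 0.102 = 0.012.
g_wv = 0.2918 − 0.012 = 0.28.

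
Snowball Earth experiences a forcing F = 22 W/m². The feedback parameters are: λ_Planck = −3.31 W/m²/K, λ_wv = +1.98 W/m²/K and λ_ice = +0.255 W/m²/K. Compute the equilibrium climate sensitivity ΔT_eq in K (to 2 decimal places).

20.47 K

Net feedback parameter λ = (−3.31) + (+1.98) + (+0.255) = -1.075 W/m²/K.
ΔT = −F/λ = −22/(-1.075) = 20.47 K.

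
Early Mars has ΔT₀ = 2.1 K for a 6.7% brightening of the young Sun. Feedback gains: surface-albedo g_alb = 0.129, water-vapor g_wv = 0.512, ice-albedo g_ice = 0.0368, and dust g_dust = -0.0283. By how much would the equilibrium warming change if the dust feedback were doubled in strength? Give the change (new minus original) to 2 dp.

Original: g = 0.6495, ΔT = 2.1/(1−0.6495) = 5.9914 K.
With doubled dust: g' = 0.6212, ΔT' = 2.1/(1−0.6212) = 5.5438 K.
Change = 5.5438 − 5.9914 = -0.45 K.

-0.45 K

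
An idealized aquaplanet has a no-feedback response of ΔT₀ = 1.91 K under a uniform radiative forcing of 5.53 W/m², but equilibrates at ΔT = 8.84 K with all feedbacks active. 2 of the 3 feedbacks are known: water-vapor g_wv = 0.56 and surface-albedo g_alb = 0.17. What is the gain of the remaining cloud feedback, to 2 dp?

Amplification A = ΔT/ΔT₀ = 8.84/1.91 = 4.628.
Total gain g = 1 − 1/A = 1 − 1/4.628 = 0.7839.
Known gains sum to 0.56 + 0.17 = 0.73.
g_cld = 0.7839 − 0.73 = 0.05.

0.05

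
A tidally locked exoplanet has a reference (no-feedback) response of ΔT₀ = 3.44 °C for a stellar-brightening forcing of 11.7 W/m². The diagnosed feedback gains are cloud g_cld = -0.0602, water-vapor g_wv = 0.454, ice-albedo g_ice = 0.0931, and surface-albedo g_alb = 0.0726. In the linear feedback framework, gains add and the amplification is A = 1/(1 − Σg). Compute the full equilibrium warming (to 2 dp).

Total gain g = -0.0602 + 0.454 + 0.0931 + 0.0726 = 0.5595.
Amplification A = 1/(1 − 0.5595) = 2.27.
ΔT = 3.44 × 2.27 = 7.81 °C.

7.81 °C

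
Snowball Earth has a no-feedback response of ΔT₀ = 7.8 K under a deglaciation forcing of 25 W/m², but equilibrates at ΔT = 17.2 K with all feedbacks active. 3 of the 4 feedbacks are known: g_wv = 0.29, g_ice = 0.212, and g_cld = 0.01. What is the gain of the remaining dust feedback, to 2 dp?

0.03

Amplification A = ΔT/ΔT₀ = 17.2/7.8 = 2.205.
Total gain g = 1 − 1/A = 1 − 1/2.205 = 0.5465.
Known gains sum to 0.29 + 0.212 + 0.01 = 0.512.
g_dust = 0.5465 − 0.512 = 0.03.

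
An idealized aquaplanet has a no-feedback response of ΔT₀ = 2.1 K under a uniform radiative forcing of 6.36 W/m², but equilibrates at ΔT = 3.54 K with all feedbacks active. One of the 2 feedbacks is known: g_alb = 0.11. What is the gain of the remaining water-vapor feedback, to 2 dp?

0.30

Amplification A = ΔT/ΔT₀ = 3.54/2.1 = 1.686.
Total gain g = 1 − 1/A = 1 − 1/1.686 = 0.4069.
The known gain is 0.11.
g_wv = 0.4069 − 0.11 = 0.30.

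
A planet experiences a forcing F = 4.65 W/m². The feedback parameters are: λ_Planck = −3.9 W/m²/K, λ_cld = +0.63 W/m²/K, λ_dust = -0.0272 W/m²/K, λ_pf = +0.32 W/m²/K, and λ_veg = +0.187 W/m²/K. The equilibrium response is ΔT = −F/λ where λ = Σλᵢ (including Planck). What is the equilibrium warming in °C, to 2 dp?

1.67 °C

Net feedback parameter λ = (−3.9) + (+0.63) + (-0.0272) + (+0.32) + (+0.187) = -2.7902 W/m²/K.
ΔT = −F/λ = −4.65/(-2.7902) = 1.67 °C.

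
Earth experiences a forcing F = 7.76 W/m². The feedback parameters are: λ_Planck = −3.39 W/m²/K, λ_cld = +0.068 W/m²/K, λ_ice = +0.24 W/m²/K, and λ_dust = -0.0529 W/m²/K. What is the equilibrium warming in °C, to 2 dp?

2.48 °C

Net feedback parameter λ = (−3.39) + (+0.068) + (+0.24) + (-0.0529) = -3.1349 W/m²/K.
ΔT = −F/λ = −7.76/(-3.1349) = 2.48 °C.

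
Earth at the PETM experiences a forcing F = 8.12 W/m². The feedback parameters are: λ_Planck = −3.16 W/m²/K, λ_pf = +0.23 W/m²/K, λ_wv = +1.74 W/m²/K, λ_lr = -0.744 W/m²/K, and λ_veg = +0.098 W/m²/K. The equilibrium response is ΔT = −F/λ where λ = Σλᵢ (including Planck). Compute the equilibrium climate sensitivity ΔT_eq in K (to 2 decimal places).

Net feedback parameter λ = (−3.16) + (+0.23) + (+1.74) + (-0.744) + (+0.098) = -1.836 W/m²/K.
ΔT = −F/λ = −8.12/(-1.836) = 4.42 K.

4.42 K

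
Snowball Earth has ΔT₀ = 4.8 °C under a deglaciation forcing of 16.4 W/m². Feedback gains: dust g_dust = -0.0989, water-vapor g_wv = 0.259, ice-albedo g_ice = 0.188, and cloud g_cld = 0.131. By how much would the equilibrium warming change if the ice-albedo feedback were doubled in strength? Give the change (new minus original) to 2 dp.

Original: g = 0.4791, ΔT = 4.8/(1−0.4791) = 9.2148 °C.
With doubled ice-albedo: g' = 0.6671, ΔT' = 4.8/(1−0.6671) = 14.4187 °C.
Change = 14.4187 − 9.2148 = 5.20 °C.

5.20 °C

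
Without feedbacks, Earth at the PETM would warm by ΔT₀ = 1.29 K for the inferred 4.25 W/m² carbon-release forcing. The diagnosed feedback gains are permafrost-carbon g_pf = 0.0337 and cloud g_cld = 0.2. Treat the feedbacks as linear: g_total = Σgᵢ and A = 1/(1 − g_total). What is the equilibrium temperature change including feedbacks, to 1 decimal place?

1.7 K

Total gain g = 0.0337 + 0.2 = 0.2337.
Amplification A = 1/(1 − 0.2337) = 1.305.
ΔT = 1.29 × 1.305 = 1.7 K.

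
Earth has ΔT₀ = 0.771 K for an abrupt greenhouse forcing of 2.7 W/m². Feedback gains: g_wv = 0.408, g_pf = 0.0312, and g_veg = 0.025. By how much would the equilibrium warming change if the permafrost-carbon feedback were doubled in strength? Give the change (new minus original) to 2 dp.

Original: g = 0.4642, ΔT = 0.771/(1−0.4642) = 1.4390 K.
With doubled permafrost-carbon: g' = 0.4954, ΔT' = 0.771/(1−0.4954) = 1.5279 K.
Change = 1.5279 − 1.4390 = 0.09 K.

0.09 K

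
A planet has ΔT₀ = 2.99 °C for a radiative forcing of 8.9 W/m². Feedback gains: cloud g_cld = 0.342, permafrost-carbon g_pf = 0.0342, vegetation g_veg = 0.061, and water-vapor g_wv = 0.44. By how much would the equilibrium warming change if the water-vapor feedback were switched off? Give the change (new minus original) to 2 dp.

Original: g = 0.8772, ΔT = 2.99/(1−0.8772) = 24.3485 °C.
Without water-vapor: g' = 0.4372, ΔT' = 2.99/(1−0.4372) = 5.3127 °C.
Change = 5.3127 − 24.3485 = -19.04 °C.

-19.04 °C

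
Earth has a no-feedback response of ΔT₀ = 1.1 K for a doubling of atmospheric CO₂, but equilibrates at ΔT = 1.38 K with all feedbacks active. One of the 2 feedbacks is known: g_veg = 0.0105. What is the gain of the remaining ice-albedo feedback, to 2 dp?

Amplification A = ΔT/ΔT₀ = 1.38/1.1 = 1.255.
Total gain g = 1 − 1/A = 1 − 1/1.255 = 0.2032.
The known gain is 0.0105.
g_ice = 0.2032 − 0.0105 = 0.19.

0.19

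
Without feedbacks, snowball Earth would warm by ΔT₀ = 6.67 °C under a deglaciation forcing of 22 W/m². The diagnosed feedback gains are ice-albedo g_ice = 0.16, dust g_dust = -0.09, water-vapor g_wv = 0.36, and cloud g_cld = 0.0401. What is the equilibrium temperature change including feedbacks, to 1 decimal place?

12.6 °C

Total gain g = 0.16 − 0.09 + 0.36 + 0.0401 = 0.4701.
Amplification A = 1/(1 − 0.4701) = 1.887.
ΔT = 6.67 × 1.887 = 12.6 °C.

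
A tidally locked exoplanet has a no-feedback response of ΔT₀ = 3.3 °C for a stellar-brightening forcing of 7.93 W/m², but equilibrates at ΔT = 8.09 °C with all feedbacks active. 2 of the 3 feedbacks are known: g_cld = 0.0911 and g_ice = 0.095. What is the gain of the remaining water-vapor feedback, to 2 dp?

Amplification A = ΔT/ΔT₀ = 8.09/3.3 = 2.452.
Total gain g = 1 − 1/A = 1 − 1/2.452 = 0.5922.
Known gains sum to 0.0911 + 0.095 = 0.1861.
g_wv = 0.5922 − 0.1861 = 0.41.

0.41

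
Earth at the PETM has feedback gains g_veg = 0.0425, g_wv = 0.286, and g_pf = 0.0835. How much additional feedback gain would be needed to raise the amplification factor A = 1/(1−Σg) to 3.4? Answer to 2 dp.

Current total gain = 0.412.
Target gain for A = 3.4: g* = 1 − 1/3.4 = 0.7059.
Additional gain needed = 0.7059 − 0.412 = 0.29.

0.29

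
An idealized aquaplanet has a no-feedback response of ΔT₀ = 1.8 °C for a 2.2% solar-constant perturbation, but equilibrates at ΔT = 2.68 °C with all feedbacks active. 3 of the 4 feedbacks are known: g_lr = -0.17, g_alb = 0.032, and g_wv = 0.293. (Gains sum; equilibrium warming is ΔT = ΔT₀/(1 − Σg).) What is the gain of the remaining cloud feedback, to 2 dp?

Amplification A = ΔT/ΔT₀ = 2.68/1.8 = 1.489.
Total gain g = 1 − 1/A = 1 − 1/1.489 = 0.3284.
Known gains sum to -0.17 + 0.032 + 0.293 = 0.155.
g_cld = 0.3284 − 0.155 = 0.17.

0.17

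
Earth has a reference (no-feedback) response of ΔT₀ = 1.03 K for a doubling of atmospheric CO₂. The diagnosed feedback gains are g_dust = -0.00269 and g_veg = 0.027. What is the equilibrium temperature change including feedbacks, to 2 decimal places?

1.06 K

Total gain g = -0.00269 + 0.027 = 0.02431.
Amplification A = 1/(1 − 0.02431) = 1.025.
ΔT = 1.03 × 1.025 = 1.06 K.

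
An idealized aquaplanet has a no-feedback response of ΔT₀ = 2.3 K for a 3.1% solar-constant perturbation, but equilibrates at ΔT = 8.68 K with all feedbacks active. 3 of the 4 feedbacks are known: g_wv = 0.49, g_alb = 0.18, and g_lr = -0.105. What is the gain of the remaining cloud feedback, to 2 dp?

0.17

Amplification A = ΔT/ΔT₀ = 8.68/2.3 = 3.774.
Total gain g = 1 − 1/A = 1 − 1/3.774 = 0.735.
Known gains sum to 0.49 + 0.18 − 0.105 = 0.565.
g_cld = 0.735 − 0.565 = 0.17.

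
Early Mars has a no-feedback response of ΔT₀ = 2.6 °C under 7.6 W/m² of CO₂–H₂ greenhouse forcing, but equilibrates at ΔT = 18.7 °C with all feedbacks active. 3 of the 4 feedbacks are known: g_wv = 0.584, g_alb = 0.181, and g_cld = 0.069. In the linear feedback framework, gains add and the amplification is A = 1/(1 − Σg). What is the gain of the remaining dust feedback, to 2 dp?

0.03

Amplification A = ΔT/ΔT₀ = 18.7/2.6 = 7.192.
Total gain g = 1 − 1/A = 1 − 1/7.192 = 0.861.
Known gains sum to 0.584 + 0.181 + 0.069 = 0.834.
g_dust = 0.861 − 0.834 = 0.03.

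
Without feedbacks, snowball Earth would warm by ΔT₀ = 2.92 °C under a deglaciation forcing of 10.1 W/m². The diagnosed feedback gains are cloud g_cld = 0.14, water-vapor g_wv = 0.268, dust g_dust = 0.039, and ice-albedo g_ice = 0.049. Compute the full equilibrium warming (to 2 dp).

5.79 °C

Total gain g = 0.14 + 0.268 + 0.039 + 0.049 = 0.496.
Amplification A = 1/(1 − 0.496) = 1.984.
ΔT = 2.92 × 1.984 = 5.79 °C.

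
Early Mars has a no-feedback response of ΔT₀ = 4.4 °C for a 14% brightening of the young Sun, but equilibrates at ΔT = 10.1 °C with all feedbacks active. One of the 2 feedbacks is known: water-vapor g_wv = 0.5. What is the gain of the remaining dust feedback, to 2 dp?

Amplification A = ΔT/ΔT₀ = 10.1/4.4 = 2.295.
Total gain g = 1 − 1/A = 1 − 1/2.295 = 0.5643.
The known gain is 0.5.
g_dust = 0.5643 − 0.5 = 0.06.

0.06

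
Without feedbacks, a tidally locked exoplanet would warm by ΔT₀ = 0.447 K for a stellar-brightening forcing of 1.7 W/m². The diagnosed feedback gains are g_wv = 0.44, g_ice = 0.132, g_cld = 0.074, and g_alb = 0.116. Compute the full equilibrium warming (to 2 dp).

Total gain g = 0.44 + 0.132 + 0.074 + 0.116 = 0.762.
Amplification A = 1/(1 − 0.762) = 4.202.
ΔT = 0.447 × 4.202 = 1.88 K.

1.88 K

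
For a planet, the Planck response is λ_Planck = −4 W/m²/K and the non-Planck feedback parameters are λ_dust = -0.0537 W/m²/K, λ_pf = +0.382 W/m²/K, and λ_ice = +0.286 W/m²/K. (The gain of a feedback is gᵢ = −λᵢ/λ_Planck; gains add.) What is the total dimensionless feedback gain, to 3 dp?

0.154

Convert to gains: g_dust = -0.0537/4 = -0.01342; g_pf = 0.382/4 = 0.0955; g_ice = 0.286/4 = 0.0715.
Total gain g = 0.15358.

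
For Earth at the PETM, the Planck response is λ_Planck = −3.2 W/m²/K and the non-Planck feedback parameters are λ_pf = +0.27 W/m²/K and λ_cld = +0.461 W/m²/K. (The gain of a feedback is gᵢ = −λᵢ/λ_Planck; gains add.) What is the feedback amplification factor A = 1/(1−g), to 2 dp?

Convert to gains: g_pf = 0.27/3.2 = 0.08438; g_cld = 0.461/3.2 = 0.1441.
Total gain g = 0.22848.
A = 1/(1 − 0.22848) = 1.30.

1.30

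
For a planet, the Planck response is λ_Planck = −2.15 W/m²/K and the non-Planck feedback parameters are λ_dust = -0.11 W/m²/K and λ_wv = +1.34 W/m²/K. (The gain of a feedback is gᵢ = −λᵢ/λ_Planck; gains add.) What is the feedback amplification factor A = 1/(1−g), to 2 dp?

Convert to gains: g_dust = -0.11/2.15 = -0.05116; g_wv = 1.34/2.15 = 0.6233.
Total gain g = 0.57214.
A = 1/(1 − 0.57214) = 2.34.

2.34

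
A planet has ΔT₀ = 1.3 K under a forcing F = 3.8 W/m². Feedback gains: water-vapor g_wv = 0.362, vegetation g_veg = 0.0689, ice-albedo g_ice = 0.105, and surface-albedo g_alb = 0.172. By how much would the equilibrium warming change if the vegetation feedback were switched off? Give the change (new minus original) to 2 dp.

-0.85 K

Original: g = 0.7079, ΔT = 1.3/(1−0.7079) = 4.4505 K.
Without vegetation: g' = 0.639, ΔT' = 1.3/(1−0.639) = 3.6011 K.
Change = 3.6011 − 4.4505 = -0.85 K.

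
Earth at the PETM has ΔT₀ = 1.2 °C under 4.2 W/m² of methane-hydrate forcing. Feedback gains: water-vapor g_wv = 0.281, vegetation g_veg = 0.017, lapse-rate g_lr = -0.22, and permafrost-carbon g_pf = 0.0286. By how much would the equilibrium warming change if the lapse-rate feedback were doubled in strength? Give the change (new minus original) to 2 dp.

-0.27 °C

Original: g = 0.1066, ΔT = 1.2/(1−0.1066) = 1.3432 °C.
With doubled lapse-rate: g' = -0.1134, ΔT' = 1.2/(1+0.1134) = 1.0778 °C.
Change = 1.0778 − 1.3432 = -0.27 °C.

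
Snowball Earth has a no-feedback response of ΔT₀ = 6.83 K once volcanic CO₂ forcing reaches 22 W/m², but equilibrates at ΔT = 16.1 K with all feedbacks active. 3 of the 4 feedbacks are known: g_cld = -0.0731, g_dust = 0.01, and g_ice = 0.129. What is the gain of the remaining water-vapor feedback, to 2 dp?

0.51

Amplification A = ΔT/ΔT₀ = 16.1/6.83 = 2.357.
Total gain g = 1 − 1/A = 1 − 1/2.357 = 0.5757.
Known gains sum to -0.0731 + 0.01 + 0.129 = 0.0659.
g_wv = 0.5757 − 0.0659 = 0.51.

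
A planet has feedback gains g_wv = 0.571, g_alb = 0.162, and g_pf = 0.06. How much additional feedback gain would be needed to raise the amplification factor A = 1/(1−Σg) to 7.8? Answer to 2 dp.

Current total gain = 0.793.
Target gain for A = 7.8: g* = 1 − 1/7.8 = 0.8718.
Additional gain needed = 0.8718 − 0.793 = 0.08.

0.08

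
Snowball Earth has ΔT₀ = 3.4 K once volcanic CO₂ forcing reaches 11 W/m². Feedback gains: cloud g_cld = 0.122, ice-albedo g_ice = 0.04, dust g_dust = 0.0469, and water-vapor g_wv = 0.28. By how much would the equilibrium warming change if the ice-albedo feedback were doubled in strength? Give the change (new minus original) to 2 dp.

Original: g = 0.4889, ΔT = 3.4/(1−0.4889) = 6.6523 K.
With doubled ice-albedo: g' = 0.5289, ΔT' = 3.4/(1−0.5289) = 7.2172 K.
Change = 7.2172 − 6.6523 = 0.56 K.

0.56 K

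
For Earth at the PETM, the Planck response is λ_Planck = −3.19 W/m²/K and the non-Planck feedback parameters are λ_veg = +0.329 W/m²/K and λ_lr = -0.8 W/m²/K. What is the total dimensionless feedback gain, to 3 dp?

-0.148

Convert to gains: g_veg = 0.329/3.19 = 0.1031; g_lr = -0.8/3.19 = -0.2508.
Total gain g = -0.1477.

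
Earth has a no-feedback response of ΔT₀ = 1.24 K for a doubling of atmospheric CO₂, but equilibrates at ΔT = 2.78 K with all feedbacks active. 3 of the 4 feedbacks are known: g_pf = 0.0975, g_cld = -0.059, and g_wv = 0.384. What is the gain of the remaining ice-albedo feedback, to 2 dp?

Amplification A = ΔT/ΔT₀ = 2.78/1.24 = 2.242.
Total gain g = 1 − 1/A = 1 − 1/2.242 = 0.554.
Known gains sum to 0.0975 − 0.059 + 0.384 = 0.4225.
g_ice = 0.554 − 0.4225 = 0.13.

0.13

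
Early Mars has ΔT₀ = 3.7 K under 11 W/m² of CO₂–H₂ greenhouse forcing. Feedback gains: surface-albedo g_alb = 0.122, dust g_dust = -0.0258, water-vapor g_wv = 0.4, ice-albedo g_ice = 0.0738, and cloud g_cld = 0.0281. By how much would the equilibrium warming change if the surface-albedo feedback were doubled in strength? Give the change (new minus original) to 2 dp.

4.01 K

Original: g = 0.5981, ΔT = 3.7/(1−0.5981) = 9.2063 K.
With doubled surface-albedo: g' = 0.7201, ΔT' = 3.7/(1−0.7201) = 13.2190 K.
Change = 13.2190 − 9.2063 = 4.01 K.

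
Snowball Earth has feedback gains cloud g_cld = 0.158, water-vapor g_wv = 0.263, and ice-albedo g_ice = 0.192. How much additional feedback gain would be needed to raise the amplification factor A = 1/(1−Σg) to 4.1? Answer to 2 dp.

Current total gain = 0.613.
Target gain for A = 4.1: g* = 1 − 1/4.1 = 0.7561.
Additional gain needed = 0.7561 − 0.613 = 0.14.

0.14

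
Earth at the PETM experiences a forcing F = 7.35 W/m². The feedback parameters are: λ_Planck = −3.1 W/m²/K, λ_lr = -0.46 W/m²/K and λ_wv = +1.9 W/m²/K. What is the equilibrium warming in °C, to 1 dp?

Net feedback parameter λ = (−3.1) + (-0.46) + (+1.9) = -1.66 W/m²/K.
ΔT = −F/λ = −7.35/(-1.66) = 4.4 °C.

4.4 °C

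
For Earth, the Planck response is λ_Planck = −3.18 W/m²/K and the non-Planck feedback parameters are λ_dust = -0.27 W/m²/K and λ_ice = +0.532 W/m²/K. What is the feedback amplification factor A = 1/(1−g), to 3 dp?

1.090

Convert to gains: g_dust = -0.27/3.18 = -0.08491; g_ice = 0.532/3.18 = 0.1673.
Total gain g = 0.08239.
A = 1/(1 − 0.08239) = 1.090.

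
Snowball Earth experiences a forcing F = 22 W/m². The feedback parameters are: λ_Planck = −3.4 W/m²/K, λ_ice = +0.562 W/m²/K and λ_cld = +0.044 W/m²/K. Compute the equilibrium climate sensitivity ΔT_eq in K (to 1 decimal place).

Net feedback parameter λ = (−3.4) + (+0.562) + (+0.044) = -2.794 W/m²/K.
ΔT = −F/λ = −22/(-2.794) = 7.9 K.

7.9 K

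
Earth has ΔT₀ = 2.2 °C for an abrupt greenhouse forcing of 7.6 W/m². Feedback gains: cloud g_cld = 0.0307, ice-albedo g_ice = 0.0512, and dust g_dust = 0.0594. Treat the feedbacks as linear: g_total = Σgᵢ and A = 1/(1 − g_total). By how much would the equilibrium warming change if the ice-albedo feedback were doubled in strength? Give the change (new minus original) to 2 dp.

0.16 °C

Original: g = 0.1413, ΔT = 2.2/(1−0.1413) = 2.5620 °C.
With doubled ice-albedo: g' = 0.1925, ΔT' = 2.2/(1−0.1925) = 2.7245 °C.
Change = 2.7245 − 2.5620 = 0.16 °C.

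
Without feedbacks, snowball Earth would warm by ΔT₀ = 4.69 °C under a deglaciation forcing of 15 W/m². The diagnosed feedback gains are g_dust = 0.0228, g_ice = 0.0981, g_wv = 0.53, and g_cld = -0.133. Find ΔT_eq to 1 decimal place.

Total gain g = 0.0228 + 0.0981 + 0.53 − 0.133 = 0.5179.
Amplification A = 1/(1 − 0.5179) = 2.074.
ΔT = 4.69 × 2.074 = 9.7 °C.

9.7 °C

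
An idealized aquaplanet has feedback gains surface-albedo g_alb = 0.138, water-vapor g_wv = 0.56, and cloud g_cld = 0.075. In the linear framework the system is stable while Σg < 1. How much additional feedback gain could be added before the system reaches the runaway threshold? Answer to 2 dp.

0.23

Current total gain = 0.138 + 0.56 + 0.075 = 0.773.
Margin to runaway = 1 − 0.773 = 0.23.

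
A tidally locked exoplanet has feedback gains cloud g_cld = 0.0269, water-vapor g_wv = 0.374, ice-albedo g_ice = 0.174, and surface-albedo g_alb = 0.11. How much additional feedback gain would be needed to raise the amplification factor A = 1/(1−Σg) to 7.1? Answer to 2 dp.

Current total gain = 0.6849.
Target gain for A = 7.1: g* = 1 − 1/7.1 = 0.8592.
Additional gain needed = 0.8592 − 0.6849 = 0.17.

0.17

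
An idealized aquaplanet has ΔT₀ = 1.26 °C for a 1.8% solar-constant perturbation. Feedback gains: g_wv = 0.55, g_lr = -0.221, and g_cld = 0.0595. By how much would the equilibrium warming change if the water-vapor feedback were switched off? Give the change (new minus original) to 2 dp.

Original: g = 0.3885, ΔT = 1.26/(1−0.3885) = 2.0605 °C.
Without water-vapor: g' = -0.1615, ΔT' = 1.26/(1+0.1615) = 1.0848 °C.
Change = 1.0848 − 2.0605 = -0.98 °C.

-0.98 °C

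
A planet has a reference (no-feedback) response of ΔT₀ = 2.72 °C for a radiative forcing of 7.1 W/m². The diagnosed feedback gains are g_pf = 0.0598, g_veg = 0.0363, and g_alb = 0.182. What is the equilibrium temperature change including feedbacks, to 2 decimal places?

Total gain g = 0.0598 + 0.0363 + 0.182 = 0.2781.
Amplification A = 1/(1 − 0.2781) = 1.385.
ΔT = 2.72 × 1.385 = 3.77 °C.

3.77 °C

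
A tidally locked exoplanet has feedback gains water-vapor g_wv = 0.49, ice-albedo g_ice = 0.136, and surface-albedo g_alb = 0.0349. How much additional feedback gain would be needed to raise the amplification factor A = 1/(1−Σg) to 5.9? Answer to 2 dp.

Current total gain = 0.6609.
Target gain for A = 5.9: g* = 1 − 1/5.9 = 0.8305.
Additional gain needed = 0.8305 − 0.6609 = 0.17.

0.17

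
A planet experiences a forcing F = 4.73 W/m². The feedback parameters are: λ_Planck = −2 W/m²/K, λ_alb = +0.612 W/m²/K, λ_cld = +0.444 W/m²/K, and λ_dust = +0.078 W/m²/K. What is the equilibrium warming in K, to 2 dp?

Net feedback parameter λ = (−2) + (+0.612) + (+0.444) + (+0.078) = -0.866 W/m²/K.
ΔT = −F/λ = −4.73/(-0.866) = 5.46 K.

5.46 K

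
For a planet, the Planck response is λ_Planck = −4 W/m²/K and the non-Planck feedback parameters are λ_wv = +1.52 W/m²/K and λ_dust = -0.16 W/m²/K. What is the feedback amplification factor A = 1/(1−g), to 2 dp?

1.52

Convert to gains: g_wv = 1.52/4 = 0.38; g_dust = -0.16/4 = -0.04.
Total gain g = 0.34.
A = 1/(1 − 0.34) = 1.52.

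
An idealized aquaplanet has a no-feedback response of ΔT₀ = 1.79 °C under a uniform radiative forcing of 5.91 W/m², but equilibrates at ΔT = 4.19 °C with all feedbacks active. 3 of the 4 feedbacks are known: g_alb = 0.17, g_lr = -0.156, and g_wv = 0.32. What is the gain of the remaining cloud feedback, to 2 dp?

Amplification A = ΔT/ΔT₀ = 4.19/1.79 = 2.341.
Total gain g = 1 − 1/A = 1 − 1/2.341 = 0.5728.
Known gains sum to 0.17 − 0.156 + 0.32 = 0.334.
g_cld = 0.5728 − 0.334 = 0.24.

0.24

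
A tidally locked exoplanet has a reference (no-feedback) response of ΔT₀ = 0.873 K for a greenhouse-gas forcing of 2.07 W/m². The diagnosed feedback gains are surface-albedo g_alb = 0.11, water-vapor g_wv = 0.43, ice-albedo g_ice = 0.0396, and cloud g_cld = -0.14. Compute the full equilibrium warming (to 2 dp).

Total gain g = 0.11 + 0.43 + 0.0396 − 0.14 = 0.4396.
Amplification A = 1/(1 − 0.4396) = 1.784.
ΔT = 0.873 × 1.784 = 1.56 K.

1.56 K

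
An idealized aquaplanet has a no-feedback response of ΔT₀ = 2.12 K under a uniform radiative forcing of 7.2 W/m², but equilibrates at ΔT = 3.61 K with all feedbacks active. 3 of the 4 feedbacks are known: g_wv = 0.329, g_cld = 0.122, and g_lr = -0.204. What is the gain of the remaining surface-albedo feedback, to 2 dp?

0.17

Amplification A = ΔT/ΔT₀ = 3.61/2.12 = 1.703.
Total gain g = 1 − 1/A = 1 − 1/1.703 = 0.4128.
Known gains sum to 0.329 + 0.122 − 0.204 = 0.247.
g_alb = 0.4128 − 0.247 = 0.17.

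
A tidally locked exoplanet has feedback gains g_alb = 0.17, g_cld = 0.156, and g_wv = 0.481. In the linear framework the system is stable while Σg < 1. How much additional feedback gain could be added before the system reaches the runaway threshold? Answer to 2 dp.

0.19

Current total gain = 0.17 + 0.156 + 0.481 = 0.807.
Margin to runaway = 1 − 0.807 = 0.19.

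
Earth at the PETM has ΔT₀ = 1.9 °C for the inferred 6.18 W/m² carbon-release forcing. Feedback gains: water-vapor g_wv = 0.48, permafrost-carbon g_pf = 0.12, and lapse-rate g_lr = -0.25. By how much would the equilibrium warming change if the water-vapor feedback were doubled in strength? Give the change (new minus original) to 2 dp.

Original: g = 0.35, ΔT = 1.9/(1−0.35) = 2.9231 °C.
With doubled water-vapor: g' = 0.83, ΔT' = 1.9/(1−0.83) = 11.1765 °C.
Change = 11.1765 − 2.9231 = 8.25 °C.

8.25 °C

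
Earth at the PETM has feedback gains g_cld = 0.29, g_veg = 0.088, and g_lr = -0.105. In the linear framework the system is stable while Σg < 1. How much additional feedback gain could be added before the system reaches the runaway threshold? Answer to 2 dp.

0.73

Current total gain = 0.29 + 0.088 − 0.105 = 0.273.
Margin to runaway = 1 − 0.273 = 0.73.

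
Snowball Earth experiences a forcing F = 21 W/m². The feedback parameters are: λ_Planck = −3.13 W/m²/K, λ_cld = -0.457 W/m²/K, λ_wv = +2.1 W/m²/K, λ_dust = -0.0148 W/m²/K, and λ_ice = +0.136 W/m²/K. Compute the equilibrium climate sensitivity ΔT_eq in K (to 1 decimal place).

15.4 K

Net feedback parameter λ = (−3.13) + (-0.457) + (+2.1) + (-0.0148) + (+0.136) = -1.3658 W/m²/K.
ΔT = −F/λ = −21/(-1.3658) = 15.4 K.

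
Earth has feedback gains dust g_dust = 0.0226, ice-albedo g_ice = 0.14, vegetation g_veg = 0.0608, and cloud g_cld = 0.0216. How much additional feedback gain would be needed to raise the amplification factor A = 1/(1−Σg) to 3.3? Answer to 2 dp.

0.45

Current total gain = 0.245.
Target gain for A = 3.3: g* = 1 − 1/3.3 = 0.697.
Additional gain needed = 0.697 − 0.245 = 0.45.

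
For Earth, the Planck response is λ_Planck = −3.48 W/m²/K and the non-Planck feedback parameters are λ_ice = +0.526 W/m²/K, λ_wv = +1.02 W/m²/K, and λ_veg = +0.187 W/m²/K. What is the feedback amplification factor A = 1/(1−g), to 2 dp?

1.99

Convert to gains: g_ice = 0.526/3.48 = 0.1511; g_wv = 1.02/3.48 = 0.2931; g_veg = 0.187/3.48 = 0.05374.
Total gain g = 0.49794.
A = 1/(1 − 0.49794) = 1.99.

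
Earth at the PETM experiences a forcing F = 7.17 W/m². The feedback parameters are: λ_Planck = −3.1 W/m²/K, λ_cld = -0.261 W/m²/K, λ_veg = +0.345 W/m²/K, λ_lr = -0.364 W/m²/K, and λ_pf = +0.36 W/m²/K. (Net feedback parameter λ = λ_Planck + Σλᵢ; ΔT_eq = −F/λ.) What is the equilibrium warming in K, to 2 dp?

Net feedback parameter λ = (−3.1) + (-0.261) + (+0.345) + (-0.364) + (+0.36) = -3.02 W/m²/K.
ΔT = −F/λ = −7.17/(-3.02) = 2.37 K.

2.37 K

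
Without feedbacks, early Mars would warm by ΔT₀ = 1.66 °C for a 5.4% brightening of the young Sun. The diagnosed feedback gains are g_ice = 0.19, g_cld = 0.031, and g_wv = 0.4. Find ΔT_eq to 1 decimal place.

4.4 °C

Total gain g = 0.19 + 0.031 + 0.4 = 0.621.
Amplification A = 1/(1 − 0.621) = 2.639.
ΔT = 1.66 × 2.639 = 4.4 °C.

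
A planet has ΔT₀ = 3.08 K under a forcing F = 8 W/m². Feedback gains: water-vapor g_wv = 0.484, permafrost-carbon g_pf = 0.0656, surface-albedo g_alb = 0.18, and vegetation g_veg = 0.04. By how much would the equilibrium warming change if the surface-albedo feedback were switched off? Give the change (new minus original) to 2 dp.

-5.86 K

Original: g = 0.7696, ΔT = 3.08/(1−0.7696) = 13.3681 K.
Without surface-albedo: g' = 0.5896, ΔT' = 3.08/(1−0.5896) = 7.5049 K.
Change = 7.5049 − 13.3681 = -5.86 K.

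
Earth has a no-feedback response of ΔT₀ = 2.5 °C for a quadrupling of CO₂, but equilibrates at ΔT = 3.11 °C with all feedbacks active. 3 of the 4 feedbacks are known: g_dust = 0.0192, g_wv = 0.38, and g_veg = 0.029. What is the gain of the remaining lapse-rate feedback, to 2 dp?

-0.23

Amplification A = ΔT/ΔT₀ = 3.11/2.5 = 1.244.
Total gain g = 1 − 1/A = 1 − 1/1.244 = 0.1961.
Known gains sum to 0.0192 + 0.38 + 0.029 = 0.4282.
g_lr = 0.1961 − 0.4282 = -0.23.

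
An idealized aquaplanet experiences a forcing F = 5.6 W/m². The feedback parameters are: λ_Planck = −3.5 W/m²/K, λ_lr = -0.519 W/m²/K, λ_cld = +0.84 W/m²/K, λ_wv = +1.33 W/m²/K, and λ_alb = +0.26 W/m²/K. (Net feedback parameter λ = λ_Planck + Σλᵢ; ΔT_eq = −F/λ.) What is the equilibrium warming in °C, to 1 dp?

3.5 °C

Net feedback parameter λ = (−3.5) + (-0.519) + (+0.84) + (+1.33) + (+0.26) = -1.589 W/m²/K.
ΔT = −F/λ = −5.6/(-1.589) = 3.5 °C.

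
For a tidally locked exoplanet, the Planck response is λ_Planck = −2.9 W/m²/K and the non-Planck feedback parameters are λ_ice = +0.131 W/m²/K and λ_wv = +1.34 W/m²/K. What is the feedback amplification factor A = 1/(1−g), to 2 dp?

2.03

Convert to gains: g_ice = 0.131/2.9 = 0.04517; g_wv = 1.34/2.9 = 0.4621.
Total gain g = 0.50727.
A = 1/(1 − 0.50727) = 2.03.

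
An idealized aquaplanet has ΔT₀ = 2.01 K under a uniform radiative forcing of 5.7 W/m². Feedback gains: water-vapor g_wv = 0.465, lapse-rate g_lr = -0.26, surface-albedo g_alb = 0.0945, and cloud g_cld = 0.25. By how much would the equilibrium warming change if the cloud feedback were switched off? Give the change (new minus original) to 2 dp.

Original: g = 0.5495, ΔT = 2.01/(1−0.5495) = 4.4617 K.
Without cloud: g' = 0.2995, ΔT' = 2.01/(1−0.2995) = 2.8694 K.
Change = 2.8694 − 4.4617 = -1.59 K.

-1.59 K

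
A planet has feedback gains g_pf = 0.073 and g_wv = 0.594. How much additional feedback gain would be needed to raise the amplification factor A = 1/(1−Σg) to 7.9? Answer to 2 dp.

0.21

Current total gain = 0.667.
Target gain for A = 7.9: g* = 1 − 1/7.9 = 0.8734.
Additional gain needed = 0.8734 − 0.667 = 0.21.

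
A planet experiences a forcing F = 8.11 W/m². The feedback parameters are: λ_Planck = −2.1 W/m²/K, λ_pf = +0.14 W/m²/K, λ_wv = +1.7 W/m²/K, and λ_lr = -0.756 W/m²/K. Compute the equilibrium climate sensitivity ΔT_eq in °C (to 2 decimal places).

7.98 °C

Net feedback parameter λ = (−2.1) + (+0.14) + (+1.7) + (-0.756) = -1.016 W/m²/K.
ΔT = −F/λ = −8.11/(-1.016) = 7.98 °C.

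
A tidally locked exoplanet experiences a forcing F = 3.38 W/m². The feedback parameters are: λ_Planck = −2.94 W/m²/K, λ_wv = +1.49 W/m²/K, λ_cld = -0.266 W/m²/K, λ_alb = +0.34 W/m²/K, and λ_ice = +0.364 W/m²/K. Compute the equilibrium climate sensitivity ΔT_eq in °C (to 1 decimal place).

Net feedback parameter λ = (−2.94) + (+1.49) + (-0.266) + (+0.34) + (+0.364) = -1.012 W/m²/K.
ΔT = −F/λ = −3.38/(-1.012) = 3.3 °C.

3.3 °C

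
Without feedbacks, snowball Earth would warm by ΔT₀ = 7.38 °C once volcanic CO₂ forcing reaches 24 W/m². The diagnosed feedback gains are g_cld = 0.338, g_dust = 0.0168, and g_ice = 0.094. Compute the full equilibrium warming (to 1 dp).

Total gain g = 0.338 + 0.0168 + 0.094 = 0.4488.
Amplification A = 1/(1 − 0.4488) = 1.814.
ΔT = 7.38 × 1.814 = 13.4 °C.

13.4 °C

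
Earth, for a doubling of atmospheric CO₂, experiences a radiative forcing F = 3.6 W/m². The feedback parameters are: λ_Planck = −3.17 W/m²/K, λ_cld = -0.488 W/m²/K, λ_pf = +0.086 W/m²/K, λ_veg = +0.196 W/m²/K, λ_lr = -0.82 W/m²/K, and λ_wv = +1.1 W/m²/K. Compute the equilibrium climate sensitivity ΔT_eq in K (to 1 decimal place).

1.2 K

Net feedback parameter λ = (−3.17) + (-0.488) + (+0.086) + (+0.196) + (-0.82) + (+1.1) = -3.096 W/m²/K.
ΔT = −F/λ = −3.6/(-3.096) = 1.2 K.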